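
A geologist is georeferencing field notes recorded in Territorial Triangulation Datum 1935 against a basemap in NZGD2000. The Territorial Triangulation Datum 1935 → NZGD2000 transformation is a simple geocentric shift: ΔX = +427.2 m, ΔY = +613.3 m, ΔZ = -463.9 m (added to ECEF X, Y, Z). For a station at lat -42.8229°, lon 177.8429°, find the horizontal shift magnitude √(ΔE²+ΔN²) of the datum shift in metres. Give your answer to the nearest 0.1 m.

The local east axis at (φ, λ) is (−sin λ, cos λ, 0), so ΔE = −sin(177.8429°)·427.2 + cos(177.8429°)·613.3 = -628.95 m.
The local north axis is (−sin φ cos λ, −sin φ sin λ, cos φ), giving ΔN = -290.177 + 15.691 − 340.251 = -614.74 m.
Horizontal magnitude = √(ΔE² + ΔN²) = √((-628.95)² + (-614.74)²) = 879.47 m.

879.5 m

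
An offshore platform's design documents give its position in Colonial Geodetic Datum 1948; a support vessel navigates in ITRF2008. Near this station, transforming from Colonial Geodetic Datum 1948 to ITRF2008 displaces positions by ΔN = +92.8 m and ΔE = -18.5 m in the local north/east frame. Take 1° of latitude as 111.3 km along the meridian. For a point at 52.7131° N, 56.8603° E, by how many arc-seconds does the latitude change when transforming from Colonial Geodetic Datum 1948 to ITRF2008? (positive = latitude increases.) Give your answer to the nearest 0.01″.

Δφ = 3.00″

1° of latitude = 111.3 km, so Δφ = 92.8 / 111300 = 0.0008338° = 3.002″.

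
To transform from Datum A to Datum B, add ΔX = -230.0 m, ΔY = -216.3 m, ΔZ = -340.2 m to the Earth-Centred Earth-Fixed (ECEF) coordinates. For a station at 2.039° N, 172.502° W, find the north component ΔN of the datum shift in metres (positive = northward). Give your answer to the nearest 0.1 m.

ΔN = -349.1 m

At φ = 2.039°, λ = -172.502°: sin φ = 0.035580, cos φ = 0.999367, sin λ = -0.130492, cos λ = -0.991449.
ΔN = −sin φ cos λ·ΔX − sin φ sin λ·ΔY + cos φ·ΔZ = −(0.035580)(-0.991449)(-230.0) − (0.035580)(-0.130492)(-216.3) + (0.999367)(-340.2) = -349.10 m.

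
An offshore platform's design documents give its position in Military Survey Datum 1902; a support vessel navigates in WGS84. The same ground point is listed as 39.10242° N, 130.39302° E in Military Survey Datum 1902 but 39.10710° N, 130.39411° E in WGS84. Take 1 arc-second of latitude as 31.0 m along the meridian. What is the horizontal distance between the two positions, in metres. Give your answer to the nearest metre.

Δφ = 39.10710° − 39.10242° = +0.00468°; Δλ = 130.39411° − 130.39302° = +0.00109°.
1° of latitude = 3600 × 31.00 = 111600 m.
ΔN = Δφ × 111600 = 522.3 m; ΔE = Δλ × 111600 × cos(39.10242°) = +0.00109 × 111600 × 0.776020 = 94.4 m.
Distance = √(ΔE² + ΔN²) = √(94.4² + 522.3²) = 530.8 m.

531 m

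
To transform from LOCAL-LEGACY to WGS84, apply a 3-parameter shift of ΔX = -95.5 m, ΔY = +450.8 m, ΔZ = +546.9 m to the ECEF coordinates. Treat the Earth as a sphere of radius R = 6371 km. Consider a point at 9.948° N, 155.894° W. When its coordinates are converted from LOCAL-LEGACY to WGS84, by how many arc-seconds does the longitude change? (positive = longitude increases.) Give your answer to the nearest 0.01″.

Δλ = -14.81″

sin φ = 0.172754, cos φ = 0.984965, sin λ = -0.408426, cos λ = -0.912791.
East component: ΔE = −sin λ·ΔX + cos λ·ΔY = −(-0.408426)(-95.5) + (-0.912791)(450.8) = -450.49 m.
1° of latitude spans πR/180 = 111195 m; at latitude φ, 1° of longitude spans that × cos φ = 109523.1 m, so Δλ = -450.49 / 109523.1 × 3600 = -14.808″.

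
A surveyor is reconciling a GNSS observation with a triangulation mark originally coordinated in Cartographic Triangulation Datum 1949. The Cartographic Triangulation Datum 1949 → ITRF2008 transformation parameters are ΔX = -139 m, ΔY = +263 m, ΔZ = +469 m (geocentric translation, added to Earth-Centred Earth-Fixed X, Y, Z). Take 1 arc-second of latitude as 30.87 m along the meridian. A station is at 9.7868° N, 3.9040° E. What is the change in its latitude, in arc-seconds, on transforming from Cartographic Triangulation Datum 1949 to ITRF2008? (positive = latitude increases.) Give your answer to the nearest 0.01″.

sin φ = 0.169982, cos φ = 0.985447, sin λ = 0.068085, cos λ = 0.997680.
North component: ΔN = −sin φ cos λ·ΔX − sin φ sin λ·ΔY + cos φ·ΔZ = −(0.169982)(0.997680)(-139) − (0.169982)(0.068085)(263) + (0.985447)(469) = 482.70 m.
1° of latitude spans 3600 × 30.87 = 111132 m, so Δφ = 482.70 / 111132 × 3600 = 15.637″.

Δφ = 15.64″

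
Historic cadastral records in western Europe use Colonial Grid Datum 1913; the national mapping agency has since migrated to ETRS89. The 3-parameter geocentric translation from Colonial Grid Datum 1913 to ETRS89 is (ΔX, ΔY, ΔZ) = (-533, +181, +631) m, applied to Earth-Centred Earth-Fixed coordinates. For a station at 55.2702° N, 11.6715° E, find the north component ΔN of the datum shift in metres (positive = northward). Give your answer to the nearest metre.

The local north axis is (−sin φ cos λ, −sin φ sin λ, cos φ), giving ΔN = 428.988 − 30.093 + 359.485 = 758.38 m.

ΔN = 758 m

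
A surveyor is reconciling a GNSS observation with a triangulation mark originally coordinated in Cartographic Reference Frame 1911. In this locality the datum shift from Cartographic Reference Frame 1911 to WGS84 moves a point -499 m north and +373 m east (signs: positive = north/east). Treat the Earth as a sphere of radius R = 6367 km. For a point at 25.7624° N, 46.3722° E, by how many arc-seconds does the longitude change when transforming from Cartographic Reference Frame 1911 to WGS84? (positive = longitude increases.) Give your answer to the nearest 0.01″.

At latitude 25.7624°, cos φ = 0.900604.
One radian of longitude at latitude φ spans R cos φ, so Δλ = ΔE / (R cos φ) = 373.0 / (6367000 × 0.900604) = 6.5049e-05 rad = 13.417″.

Δλ = 13.42″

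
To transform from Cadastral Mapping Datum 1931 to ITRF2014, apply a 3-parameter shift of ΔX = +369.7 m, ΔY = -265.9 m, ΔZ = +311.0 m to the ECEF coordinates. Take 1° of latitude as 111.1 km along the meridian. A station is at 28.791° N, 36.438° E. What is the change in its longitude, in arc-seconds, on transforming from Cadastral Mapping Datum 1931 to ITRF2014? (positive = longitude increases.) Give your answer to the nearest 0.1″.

sin φ = 0.481616, cos φ = 0.876382, sin λ = 0.593953, cos λ = 0.804500.
East component: ΔE = −sin λ·ΔX + cos λ·ΔY = −(0.593953)(369.7) + (0.804500)(-265.9) = -433.50 m.
1° of latitude spans 111100 m; at latitude φ, 1° of longitude spans that × cos φ = 97366.1 m, so Δλ = -433.50 / 97366.1 × 3600 = -16.028″.

Δλ = -16.0″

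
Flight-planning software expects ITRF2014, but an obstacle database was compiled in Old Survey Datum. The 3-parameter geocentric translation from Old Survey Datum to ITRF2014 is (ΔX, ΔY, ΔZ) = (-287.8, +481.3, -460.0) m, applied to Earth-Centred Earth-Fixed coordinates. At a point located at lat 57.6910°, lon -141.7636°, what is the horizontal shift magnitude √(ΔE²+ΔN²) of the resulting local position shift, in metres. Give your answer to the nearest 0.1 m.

586.2 m

The local east axis at (φ, λ) is (−sin λ, cos λ, 0), so ΔE = −sin(-141.7636°)·(-287.8) + cos(-141.7636°)·481.3 = -556.17 m.
The local north axis is (−sin φ cos λ, −sin φ sin λ, cos φ), giving ΔN = -191.058 + 251.762 − 245.863 = -185.16 m.
Horizontal magnitude = √(ΔE² + ΔN²) = √((-556.17)² + (-185.16)²) = 586.18 m.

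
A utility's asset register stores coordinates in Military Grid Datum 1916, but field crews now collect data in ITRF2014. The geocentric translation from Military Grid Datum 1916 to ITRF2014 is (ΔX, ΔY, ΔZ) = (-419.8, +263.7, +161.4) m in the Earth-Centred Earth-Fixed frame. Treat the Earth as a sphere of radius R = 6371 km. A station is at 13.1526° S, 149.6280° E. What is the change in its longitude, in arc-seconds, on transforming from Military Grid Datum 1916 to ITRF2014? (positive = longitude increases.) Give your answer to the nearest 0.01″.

sin φ = -0.227545, cos φ = 0.973767, sin λ = 0.505612, cos λ = -0.862761.
East component: ΔE = −sin λ·ΔX + cos λ·ΔY = −(0.505612)(-419.8) + (-0.862761)(263.7) = -15.25 m.
1° of latitude spans πR/180 = 111195 m; at latitude φ, 1° of longitude spans that × cos φ = 108278.0 m, so Δλ = -15.25 / 108278.0 × 3600 = -0.507″.

Δλ = -0.51″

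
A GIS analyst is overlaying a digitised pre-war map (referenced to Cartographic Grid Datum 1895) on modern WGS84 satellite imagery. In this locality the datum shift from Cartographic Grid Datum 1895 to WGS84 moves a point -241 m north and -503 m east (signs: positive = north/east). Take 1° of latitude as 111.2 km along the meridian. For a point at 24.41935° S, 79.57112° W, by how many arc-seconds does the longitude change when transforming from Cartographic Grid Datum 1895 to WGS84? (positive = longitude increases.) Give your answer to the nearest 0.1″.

At latitude -24.41935°, cos φ = 0.910544.
1° of longitude at this latitude = 111.2 × cos φ = 101.25 km, so Δλ = -503.0 / 101252.5 = -0.0049678° = -17.884″.

Δλ = -17.9″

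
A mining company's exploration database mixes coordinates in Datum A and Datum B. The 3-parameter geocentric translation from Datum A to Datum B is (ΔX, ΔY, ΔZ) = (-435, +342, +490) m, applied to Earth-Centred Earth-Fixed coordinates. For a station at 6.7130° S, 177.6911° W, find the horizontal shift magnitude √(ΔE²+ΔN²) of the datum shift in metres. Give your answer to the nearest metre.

645 m

The local east axis at (φ, λ) is (−sin λ, cos λ, 0), so ΔE = −sin(-177.6911°)·(-435) + cos(-177.6911°)·342 = -359.25 m.
The local north axis is (−sin φ cos λ, −sin φ sin λ, cos φ), giving ΔN = 50.809 − 1.611 + 486.641 = 535.84 m.
Horizontal magnitude = √(ΔE² + ΔN²) = √((-359.25)² + 535.84²) = 645.12 m.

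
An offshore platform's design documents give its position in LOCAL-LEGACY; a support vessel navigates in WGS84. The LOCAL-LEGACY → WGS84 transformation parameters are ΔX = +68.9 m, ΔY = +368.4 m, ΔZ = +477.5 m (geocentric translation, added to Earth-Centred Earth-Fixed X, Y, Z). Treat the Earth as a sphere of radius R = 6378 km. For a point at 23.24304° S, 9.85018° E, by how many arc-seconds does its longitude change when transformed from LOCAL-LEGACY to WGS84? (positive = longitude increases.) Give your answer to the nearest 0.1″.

sin φ = -0.394632, cos φ = 0.918839, sin λ = 0.171072, cos λ = 0.985258.
East component: ΔE = −sin λ·ΔX + cos λ·ΔY = −(0.171072)(68.9) + (0.985258)(368.4) = 351.18 m.
1° of latitude spans πR/180 = 111317 m; at latitude φ, 1° of longitude spans that × cos φ = 102282.5 m, so Δλ = 351.18 / 102282.5 × 3600 = 12.360″.

Δλ = 12.4″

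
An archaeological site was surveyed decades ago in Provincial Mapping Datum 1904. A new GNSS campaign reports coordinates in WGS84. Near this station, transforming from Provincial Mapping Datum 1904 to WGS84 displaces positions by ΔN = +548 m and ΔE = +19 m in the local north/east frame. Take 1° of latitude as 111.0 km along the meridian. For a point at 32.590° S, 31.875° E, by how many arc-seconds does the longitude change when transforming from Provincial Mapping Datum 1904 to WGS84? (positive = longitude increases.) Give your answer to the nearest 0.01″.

At latitude -32.590°, cos φ = 0.842546.
1° of longitude at this latitude = 111.0 × cos φ = 93.52 km, so Δλ = 19.0 / 93522.7 = 0.0002032° = 0.731″.

Δλ = 0.73″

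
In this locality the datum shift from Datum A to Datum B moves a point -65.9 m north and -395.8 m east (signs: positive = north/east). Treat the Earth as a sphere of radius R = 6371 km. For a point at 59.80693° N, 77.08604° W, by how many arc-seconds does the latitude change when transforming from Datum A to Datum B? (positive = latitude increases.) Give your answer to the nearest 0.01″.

On a sphere of radius R, 1 rad of latitude = R, so Δφ = ΔN / R = -65.9 / 6371000 = -1.0344e-05 rad = -2.134″.

Δφ = -2.13″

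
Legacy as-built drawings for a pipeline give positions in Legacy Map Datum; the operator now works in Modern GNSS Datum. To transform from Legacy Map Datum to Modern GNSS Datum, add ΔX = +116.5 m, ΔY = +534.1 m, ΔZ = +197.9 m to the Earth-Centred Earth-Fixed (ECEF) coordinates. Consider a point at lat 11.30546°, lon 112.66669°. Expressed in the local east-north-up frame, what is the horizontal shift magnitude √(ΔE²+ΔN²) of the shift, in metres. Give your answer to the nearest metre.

331 m

The local east axis at (φ, λ) is (−sin λ, cos λ, 0), so ΔE = −sin(112.66669°)·116.5 + cos(112.66669°)·534.1 = -313.33 m.
The local north axis is (−sin φ cos λ, −sin φ sin λ, cos φ), giving ΔN = 8.801 − 96.618 + 194.060 = 106.24 m.
Horizontal magnitude = √(ΔE² + ΔN²) = √((-313.33)² + 106.24²) = 330.85 m.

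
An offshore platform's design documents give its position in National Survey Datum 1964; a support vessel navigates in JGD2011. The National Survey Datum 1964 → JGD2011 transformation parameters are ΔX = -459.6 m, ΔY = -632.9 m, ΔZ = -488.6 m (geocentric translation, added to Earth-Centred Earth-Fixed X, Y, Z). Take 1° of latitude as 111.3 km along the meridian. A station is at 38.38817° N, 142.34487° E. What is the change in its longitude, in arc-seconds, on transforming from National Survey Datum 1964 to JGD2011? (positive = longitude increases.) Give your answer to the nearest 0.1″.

Δλ = 32.3″

sin φ = 0.620986, cos φ = 0.783822, sin λ = 0.610907, cos λ = -0.791702.
East component: ΔE = −sin λ·ΔX + cos λ·ΔY = −(0.610907)(-459.6) + (-0.791702)(-632.9) = 781.84 m.
1° of latitude spans 111300 m; at latitude φ, 1° of longitude spans that × cos φ = 87239.4 m, so Δλ = 781.84 / 87239.4 × 3600 = 32.263″.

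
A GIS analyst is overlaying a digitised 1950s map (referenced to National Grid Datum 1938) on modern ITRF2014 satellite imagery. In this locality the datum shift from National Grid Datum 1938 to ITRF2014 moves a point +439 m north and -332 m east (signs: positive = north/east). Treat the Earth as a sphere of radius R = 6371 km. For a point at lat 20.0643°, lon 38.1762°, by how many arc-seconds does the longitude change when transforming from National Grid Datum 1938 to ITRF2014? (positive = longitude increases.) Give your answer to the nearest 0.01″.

At latitude 20.0643°, cos φ = 0.939308.
One radian of longitude at latitude φ spans R cos φ, so Δλ = ΔE / (R cos φ) = -332.0 / (6371000 × 0.939308) = -5.5478e-05 rad = -11.443″.

Δλ = -11.44″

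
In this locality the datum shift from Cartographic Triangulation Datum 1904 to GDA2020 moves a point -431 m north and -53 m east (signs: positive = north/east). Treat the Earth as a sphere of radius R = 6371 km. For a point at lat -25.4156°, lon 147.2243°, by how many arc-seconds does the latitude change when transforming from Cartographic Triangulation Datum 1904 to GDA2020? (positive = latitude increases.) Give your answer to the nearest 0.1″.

Δφ = -14.0″

On a sphere of radius R, 1 rad of latitude = R, so Δφ = ΔN / R = -431.0 / 6371000 = -6.7650e-05 rad = -13.954″.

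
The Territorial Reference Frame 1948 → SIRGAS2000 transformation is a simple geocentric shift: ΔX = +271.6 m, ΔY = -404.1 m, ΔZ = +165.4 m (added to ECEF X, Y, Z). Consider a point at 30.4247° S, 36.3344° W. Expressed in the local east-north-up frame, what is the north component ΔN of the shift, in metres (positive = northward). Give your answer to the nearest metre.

ΔN = 375 m

At φ = -30.4247°, λ = -36.3344°: sin φ = -0.506406, cos φ = 0.862295, sin λ = -0.592497, cos λ = 0.805573.
ΔN = −sin φ cos λ·ΔX − sin φ sin λ·ΔY + cos φ·ΔZ = −(-0.506406)(0.805573)(271.6) − (-0.506406)(-0.592497)(-404.1) + (0.862295)(165.4) = 374.67 m.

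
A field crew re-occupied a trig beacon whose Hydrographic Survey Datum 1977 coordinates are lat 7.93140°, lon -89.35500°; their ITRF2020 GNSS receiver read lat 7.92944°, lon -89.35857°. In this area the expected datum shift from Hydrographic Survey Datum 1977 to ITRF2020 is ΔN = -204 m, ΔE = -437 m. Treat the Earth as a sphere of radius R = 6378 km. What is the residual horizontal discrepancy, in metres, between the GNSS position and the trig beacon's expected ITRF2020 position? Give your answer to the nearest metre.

46 m

Observed coordinate differences: Δφ = -0.00196°, Δλ = -0.00357°.
Converting to metres (1° lat = 111317 m, cos φ = 0.990434): observed ΔN = -218.2 m, observed ΔE = -393.6 m.
Subtracting the expected shift leaves a residual of -218.2 − (-204) = -14.2 m north and -393.6 − (-437) = 43.4 m east.
Residual distance = √((-14.2)² + 43.4²) = 45.7 m.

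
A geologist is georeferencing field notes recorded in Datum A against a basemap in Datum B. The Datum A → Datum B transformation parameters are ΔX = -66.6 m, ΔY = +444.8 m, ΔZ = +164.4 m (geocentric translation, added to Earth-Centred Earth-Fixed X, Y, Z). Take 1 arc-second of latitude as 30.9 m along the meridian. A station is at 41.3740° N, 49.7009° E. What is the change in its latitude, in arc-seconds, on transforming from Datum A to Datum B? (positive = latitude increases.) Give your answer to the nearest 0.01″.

Δφ = -2.34″

sin φ = 0.660971, cos φ = 0.750411, sin λ = 0.762678, cos λ = 0.646778.
North component: ΔN = −sin φ cos λ·ΔX − sin φ sin λ·ΔY + cos φ·ΔZ = −(0.660971)(0.646778)(-66.6) − (0.660971)(0.762678)(444.8) + (0.750411)(164.4) = -72.39 m.
1° of latitude spans 3600 × 30.90 = 111240 m, so Δφ = -72.39 / 111240 × 3600 = -2.343″.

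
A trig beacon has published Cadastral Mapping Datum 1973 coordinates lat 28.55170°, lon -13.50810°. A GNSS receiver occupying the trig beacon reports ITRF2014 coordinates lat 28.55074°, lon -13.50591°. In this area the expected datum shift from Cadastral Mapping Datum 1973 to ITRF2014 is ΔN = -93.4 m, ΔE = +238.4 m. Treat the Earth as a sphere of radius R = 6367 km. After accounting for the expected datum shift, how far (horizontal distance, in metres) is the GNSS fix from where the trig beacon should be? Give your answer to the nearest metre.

28 m

Observed coordinate differences: Δφ = -0.00096°, Δλ = +0.00219°.
Converting to metres (1° lat = 111125 m, cos φ = 0.878386): observed ΔN = -106.7 m, observed ΔE = 213.8 m.
Subtracting the expected shift leaves a residual of -106.7 − (-93.4) = -13.3 m north and 213.8 − (238.4) = -24.6 m east.
Residual distance = √((-13.3)² + (-24.6)²) = 28.0 m.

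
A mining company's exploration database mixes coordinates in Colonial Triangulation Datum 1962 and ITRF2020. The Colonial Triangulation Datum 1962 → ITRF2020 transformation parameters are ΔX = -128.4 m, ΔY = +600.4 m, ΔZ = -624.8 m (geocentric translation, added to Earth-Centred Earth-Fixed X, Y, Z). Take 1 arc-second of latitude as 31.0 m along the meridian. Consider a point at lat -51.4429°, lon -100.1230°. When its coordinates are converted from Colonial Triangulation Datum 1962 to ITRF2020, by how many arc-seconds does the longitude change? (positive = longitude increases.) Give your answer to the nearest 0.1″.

sin φ = -0.781987, cos φ = 0.623294, sin λ = -0.984433, cos λ = -0.175762.
East component: ΔE = −sin λ·ΔX + cos λ·ΔY = −(-0.984433)(-128.4) + (-0.175762)(600.4) = -231.93 m.
1° of latitude spans 3600 × 31.00 = 111600 m; at latitude φ, 1° of longitude spans that × cos φ = 69559.6 m, so Δλ = -231.93 / 69559.6 × 3600 = -12.003″.

Δλ = -12.0″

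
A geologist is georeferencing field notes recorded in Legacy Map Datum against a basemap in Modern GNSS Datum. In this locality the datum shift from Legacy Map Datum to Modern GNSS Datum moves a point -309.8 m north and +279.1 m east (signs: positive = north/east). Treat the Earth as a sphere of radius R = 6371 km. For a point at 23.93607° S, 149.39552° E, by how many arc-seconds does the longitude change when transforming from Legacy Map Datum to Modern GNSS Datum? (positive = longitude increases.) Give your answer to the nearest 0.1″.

Δλ = 9.9″

At latitude -23.93607°, cos φ = 0.913999.
One radian of longitude at latitude φ spans R cos φ, so Δλ = ΔE / (R cos φ) = 279.1 / (6371000 × 0.913999) = 4.7930e-05 rad = 9.886″.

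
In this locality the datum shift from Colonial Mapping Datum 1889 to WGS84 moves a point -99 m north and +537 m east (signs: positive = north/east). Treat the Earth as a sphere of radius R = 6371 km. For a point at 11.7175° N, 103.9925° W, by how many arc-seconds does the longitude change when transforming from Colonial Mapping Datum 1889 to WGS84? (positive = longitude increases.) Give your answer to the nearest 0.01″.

Δλ = 17.76″

At latitude 11.7175°, cos φ = 0.979161.
One radian of longitude at latitude φ spans R cos φ, so Δλ = ΔE / (R cos φ) = 537.0 / (6371000 × 0.979161) = 8.6082e-05 rad = 17.756″.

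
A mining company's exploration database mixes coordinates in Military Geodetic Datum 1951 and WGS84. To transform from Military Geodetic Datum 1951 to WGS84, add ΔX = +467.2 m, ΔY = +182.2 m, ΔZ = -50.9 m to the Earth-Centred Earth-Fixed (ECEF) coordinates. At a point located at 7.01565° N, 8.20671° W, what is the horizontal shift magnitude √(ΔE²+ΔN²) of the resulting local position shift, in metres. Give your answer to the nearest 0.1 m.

At φ = 7.01565°, λ = -8.20671°: sin φ = 0.122140, cos φ = 0.992513, sin λ = -0.142745, cos λ = 0.989760.
ΔE = −sin λ·ΔX + cos λ·ΔY = −(-0.142745)·(467.2) + (0.989760)·(182.2) = 247.02 m.
ΔN = −sin φ cos λ·ΔX − sin φ sin λ·ΔY + cos φ·ΔZ = −(0.122140)(0.989760)(467.2) − (0.122140)(-0.142745)(182.2) + (0.992513)(-50.9) = -103.82 m.
Horizontal magnitude = √(ΔE² + ΔN²) = √(247.02² + (-103.82)²) = 267.96 m.

268.0 m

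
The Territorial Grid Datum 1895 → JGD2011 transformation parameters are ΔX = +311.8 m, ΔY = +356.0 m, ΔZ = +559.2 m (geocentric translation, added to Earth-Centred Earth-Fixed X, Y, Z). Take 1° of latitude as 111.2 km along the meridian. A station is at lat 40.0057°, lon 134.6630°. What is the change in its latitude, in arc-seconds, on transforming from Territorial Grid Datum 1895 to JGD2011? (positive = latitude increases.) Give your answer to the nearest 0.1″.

Δφ = 13.2″

sin φ = 0.642864, cos φ = 0.765980, sin λ = 0.711254, cos λ = -0.702936.
North component: ΔN = −sin φ cos λ·ΔX − sin φ sin λ·ΔY + cos φ·ΔZ = −(0.642864)(-0.702936)(311.8) − (0.642864)(0.711254)(356.0) + (0.765980)(559.2) = 406.46 m.
1° of latitude spans 111200 m, so Δφ = 406.46 / 111200 × 3600 = 13.159″.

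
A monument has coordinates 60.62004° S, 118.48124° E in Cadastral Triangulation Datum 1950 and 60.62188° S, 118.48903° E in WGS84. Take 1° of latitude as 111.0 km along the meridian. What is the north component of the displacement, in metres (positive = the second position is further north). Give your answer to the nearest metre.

Δφ = -60.62188° − -60.62004° = -0.00184°; Δλ = 118.48903° − 118.48124° = +0.00779°.
ΔN = Δφ × 111000 = -204.2 m; ΔE = Δλ × 111000 × cos(-60.62004°) = +0.00779 × 111000 × 0.490599 = 424.2 m.

ΔN = -204 m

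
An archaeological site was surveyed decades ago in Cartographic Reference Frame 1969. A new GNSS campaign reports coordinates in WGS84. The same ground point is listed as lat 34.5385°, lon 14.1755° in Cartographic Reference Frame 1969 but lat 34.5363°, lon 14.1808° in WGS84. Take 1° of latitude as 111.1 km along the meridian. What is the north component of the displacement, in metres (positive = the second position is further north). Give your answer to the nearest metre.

Δφ = 34.5363° − 34.5385° = -0.0022°; Δλ = 14.1808° − 14.1755° = +0.0053°.
ΔN = Δφ × 111100 = -244.4 m; ΔE = Δλ × 111100 × cos(34.5385°) = +0.0053 × 111100 × 0.823745 = 485.0 m.

ΔN = -244 m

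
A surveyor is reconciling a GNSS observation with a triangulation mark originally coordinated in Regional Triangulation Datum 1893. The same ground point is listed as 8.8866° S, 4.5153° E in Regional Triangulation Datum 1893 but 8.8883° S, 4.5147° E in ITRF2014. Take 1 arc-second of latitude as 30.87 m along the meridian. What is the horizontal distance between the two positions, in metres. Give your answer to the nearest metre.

200 m

Δφ = -8.8883° − -8.8866° = -0.0017°; Δλ = 4.5147° − 4.5153° = -0.0006°.
1° of latitude = 3600 × 30.87 = 111132 m.
ΔN = Δφ × 111132 = -188.9 m; ΔE = Δλ × 111132 × cos(-8.8866°) = -0.0006 × 111132 × 0.987996 = -65.9 m.
Distance = √(ΔE² + ΔN²) = √((-65.9)² + (-188.9)²) = 200.1 m.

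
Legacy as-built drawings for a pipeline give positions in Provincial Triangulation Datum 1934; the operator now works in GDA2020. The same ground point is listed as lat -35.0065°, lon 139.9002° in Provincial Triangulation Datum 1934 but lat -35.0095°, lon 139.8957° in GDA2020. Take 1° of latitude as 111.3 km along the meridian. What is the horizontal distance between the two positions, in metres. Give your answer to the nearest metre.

529 m

Δφ = -35.0095° − -35.0065° = -0.0030°; Δλ = 139.8957° − 139.9002° = -0.0045°.
ΔN = Δφ × 111300 = -333.9 m; ΔE = Δλ × 111300 × cos(-35.0065°) = -0.0045 × 111300 × 0.819087 = -410.2 m.
Distance = √(ΔE² + ΔN²) = √((-410.2)² + (-333.9)²) = 528.9 m.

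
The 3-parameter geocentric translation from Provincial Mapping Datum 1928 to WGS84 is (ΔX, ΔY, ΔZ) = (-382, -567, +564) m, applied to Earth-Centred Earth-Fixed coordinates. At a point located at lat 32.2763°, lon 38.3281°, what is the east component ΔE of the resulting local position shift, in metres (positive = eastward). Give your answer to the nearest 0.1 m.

ΔE = -207.9 m

At φ = 32.2763°, λ = 38.3281°: sin φ = 0.534003, cos φ = 0.845483, sin λ = 0.620164, cos λ = 0.784472.
ΔE = −sin λ·ΔX + cos λ·ΔY = −(0.620164)·(-382) + (0.784472)·(-567) = -207.89 m.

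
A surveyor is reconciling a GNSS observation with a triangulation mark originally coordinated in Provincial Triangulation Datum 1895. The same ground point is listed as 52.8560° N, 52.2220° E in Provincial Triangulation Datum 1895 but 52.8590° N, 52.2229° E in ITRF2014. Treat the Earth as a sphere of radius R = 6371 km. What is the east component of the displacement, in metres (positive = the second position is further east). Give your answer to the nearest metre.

ΔE = 60 m

Δφ = 52.8590° − 52.8560° = +0.0030°; Δλ = 52.2229° − 52.2220° = +0.0009°.
1° along a meridian = πR/180 = 111195 m.
ΔN = Δφ × 111195 = 333.6 m; ΔE = Δλ × 111195 × cos(52.8560°) = +0.0009 × 111195 × 0.603820 = 60.4 m.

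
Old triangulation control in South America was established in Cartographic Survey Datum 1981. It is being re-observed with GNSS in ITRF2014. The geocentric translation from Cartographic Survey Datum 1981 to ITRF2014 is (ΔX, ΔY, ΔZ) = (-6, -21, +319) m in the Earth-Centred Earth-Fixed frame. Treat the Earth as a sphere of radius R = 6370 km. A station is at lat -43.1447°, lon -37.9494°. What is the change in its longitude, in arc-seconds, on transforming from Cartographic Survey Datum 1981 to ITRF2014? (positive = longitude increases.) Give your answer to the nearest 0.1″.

Δλ = -0.9″

sin φ = -0.683843, cos φ = 0.729629, sin λ = -0.614965, cos λ = 0.788554.
East component: ΔE = −sin λ·ΔX + cos λ·ΔY = −(-0.614965)(-6) + (0.788554)(-21) = -20.25 m.
1° of latitude spans πR/180 = 111177 m; at latitude φ, 1° of longitude spans that × cos φ = 81118.3 m, so Δλ = -20.25 / 81118.3 × 3600 = -0.899″.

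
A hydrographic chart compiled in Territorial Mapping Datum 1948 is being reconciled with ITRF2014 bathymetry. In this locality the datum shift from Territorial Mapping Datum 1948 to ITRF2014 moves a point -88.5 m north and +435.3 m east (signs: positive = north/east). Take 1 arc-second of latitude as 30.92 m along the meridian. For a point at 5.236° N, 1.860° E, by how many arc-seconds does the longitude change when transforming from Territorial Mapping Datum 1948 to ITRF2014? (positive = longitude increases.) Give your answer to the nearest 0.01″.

At latitude 5.236°, cos φ = 0.995827.
1″ of longitude at this latitude = 30.92 × cos φ = 30.7910 m, so Δλ = 435.3 / 30.7910 = 14.137″.

Δλ = 14.14″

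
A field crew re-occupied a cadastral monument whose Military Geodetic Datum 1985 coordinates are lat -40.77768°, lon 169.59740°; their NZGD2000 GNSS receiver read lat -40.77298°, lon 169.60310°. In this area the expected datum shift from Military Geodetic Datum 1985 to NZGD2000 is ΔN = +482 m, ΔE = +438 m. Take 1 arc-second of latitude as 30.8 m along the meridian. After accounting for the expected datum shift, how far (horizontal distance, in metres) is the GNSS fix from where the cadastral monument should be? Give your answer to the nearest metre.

Observed coordinate differences: Δφ = +0.00470°, Δλ = +0.00570°.
Converting to metres (1° lat = 110880 m, cos φ = 0.757250): observed ΔN = 521.1 m, observed ΔE = 478.6 m.
Subtracting the expected shift leaves a residual of 521.1 − (482) = 39.1 m north and 478.6 − (438) = 40.6 m east.
Residual distance = √(39.1² + 40.6²) = 56.4 m.

56 m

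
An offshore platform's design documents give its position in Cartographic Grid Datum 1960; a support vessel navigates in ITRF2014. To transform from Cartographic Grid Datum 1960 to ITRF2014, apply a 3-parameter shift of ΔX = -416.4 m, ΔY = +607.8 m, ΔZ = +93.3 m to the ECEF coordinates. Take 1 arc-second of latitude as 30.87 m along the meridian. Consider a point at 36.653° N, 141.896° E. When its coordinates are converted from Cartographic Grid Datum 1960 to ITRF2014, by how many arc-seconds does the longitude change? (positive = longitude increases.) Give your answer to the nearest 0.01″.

Δλ = -8.94″

sin φ = 0.596967, cos φ = 0.802266, sin λ = 0.617091, cos λ = -0.786892.
East component: ΔE = −sin λ·ΔX + cos λ·ΔY = −(0.617091)(-416.4) + (-0.786892)(607.8) = -221.32 m.
1° of latitude spans 3600 × 30.87 = 111132 m; at latitude φ, 1° of longitude spans that × cos φ = 89157.4 m, so Δλ = -221.32 / 89157.4 × 3600 = -8.936″.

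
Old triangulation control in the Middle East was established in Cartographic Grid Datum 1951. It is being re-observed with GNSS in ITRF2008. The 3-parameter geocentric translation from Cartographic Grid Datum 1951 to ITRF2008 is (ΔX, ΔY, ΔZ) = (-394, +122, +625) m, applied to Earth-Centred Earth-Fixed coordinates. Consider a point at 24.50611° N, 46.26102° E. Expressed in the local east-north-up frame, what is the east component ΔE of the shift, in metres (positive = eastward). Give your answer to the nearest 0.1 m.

The local east axis at (φ, λ) is (−sin λ, cos λ, 0), so ΔE = −sin(46.26102°)·(-394) + cos(46.26102°)·122 = 369.01 m.

ΔE = 369.0 m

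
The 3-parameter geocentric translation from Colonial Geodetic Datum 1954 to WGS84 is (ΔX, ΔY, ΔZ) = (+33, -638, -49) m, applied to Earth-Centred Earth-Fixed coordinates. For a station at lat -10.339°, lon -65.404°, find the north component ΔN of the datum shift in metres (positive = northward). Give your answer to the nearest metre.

ΔN = 58 m

At φ = -10.339°, λ = -65.404°: sin φ = -0.179472, cos φ = 0.983763, sin λ = -0.909265, cos λ = 0.416217.
ΔN = −sin φ cos λ·ΔX − sin φ sin λ·ΔY + cos φ·ΔZ = −(-0.179472)(0.416217)(33) − (-0.179472)(-0.909265)(-638) + (0.983763)(-49) = 58.37 m.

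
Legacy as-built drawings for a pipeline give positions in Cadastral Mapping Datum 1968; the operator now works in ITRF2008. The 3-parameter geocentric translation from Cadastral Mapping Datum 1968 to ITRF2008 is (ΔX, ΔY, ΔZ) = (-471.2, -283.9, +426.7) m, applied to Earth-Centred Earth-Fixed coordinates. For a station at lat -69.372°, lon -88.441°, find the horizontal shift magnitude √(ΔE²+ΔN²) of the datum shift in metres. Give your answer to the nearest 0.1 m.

At φ = -69.372°, λ = -88.441°: sin φ = -0.935887, cos φ = 0.352299, sin λ = -0.999630, cos λ = 0.027206.
ΔE = −sin λ·ΔX + cos λ·ΔY = −(-0.999630)·(-471.2) + (0.027206)·(-283.9) = -478.75 m.
ΔN = −sin φ cos λ·ΔX − sin φ sin λ·ΔY + cos φ·ΔZ = −(-0.935887)(0.027206)(-471.2) − (-0.935887)(-0.999630)(-283.9) + (0.352299)(426.7) = 403.93 m.
Horizontal magnitude = √(ΔE² + ΔN²) = √((-478.75)² + 403.93²) = 626.39 m.

626.4 m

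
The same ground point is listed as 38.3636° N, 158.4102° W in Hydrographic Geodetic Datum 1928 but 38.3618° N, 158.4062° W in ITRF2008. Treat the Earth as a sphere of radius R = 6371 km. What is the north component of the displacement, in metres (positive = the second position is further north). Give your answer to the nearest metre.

Δφ = 38.3618° − 38.3636° = -0.0018°; Δλ = -158.4062° − -158.4102° = +0.0040°.
1° along a meridian = πR/180 = 111195 m.
ΔN = Δφ × 111195 = -200.2 m; ΔE = Δλ × 111195 × cos(38.3636°) = +0.0040 × 111195 × 0.784088 = 348.7 m.

ΔN = -200 m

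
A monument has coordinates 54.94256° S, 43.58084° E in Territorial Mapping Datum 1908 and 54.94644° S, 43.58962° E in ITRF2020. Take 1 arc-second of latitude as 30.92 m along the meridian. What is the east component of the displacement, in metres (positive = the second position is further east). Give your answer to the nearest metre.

Δφ = -54.94644° − -54.94256° = -0.00388°; Δλ = 43.58962° − 43.58084° = +0.00878°.
1° of latitude = 3600 × 30.92 = 111312 m.
ΔN = Δφ × 111312 = -431.9 m; ΔE = Δλ × 111312 × cos(-54.94256°) = +0.00878 × 111312 × 0.574397 = 561.4 m.

ΔE = 561 m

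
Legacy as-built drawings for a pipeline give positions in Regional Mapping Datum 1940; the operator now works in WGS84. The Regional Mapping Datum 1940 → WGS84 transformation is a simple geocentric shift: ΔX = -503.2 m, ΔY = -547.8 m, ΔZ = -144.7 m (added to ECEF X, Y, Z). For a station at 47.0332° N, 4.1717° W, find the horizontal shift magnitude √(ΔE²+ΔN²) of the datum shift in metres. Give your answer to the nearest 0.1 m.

630.2 m

At φ = 47.0332°, λ = -4.1717°: sin φ = 0.731749, cos φ = 0.681574, sin λ = -0.072746, cos λ = 0.997351.
ΔE = −sin λ·ΔX + cos λ·ΔY = −(-0.072746)·(-503.2) + (0.997351)·(-547.8) = -582.95 m.
ΔN = −sin φ cos λ·ΔX − sin φ sin λ·ΔY + cos φ·ΔZ = −(0.731749)(0.997351)(-503.2) − (0.731749)(-0.072746)(-547.8) + (0.681574)(-144.7) = 239.46 m.
Horizontal magnitude = √(ΔE² + ΔN²) = √((-582.95)² + 239.46²) = 630.22 m.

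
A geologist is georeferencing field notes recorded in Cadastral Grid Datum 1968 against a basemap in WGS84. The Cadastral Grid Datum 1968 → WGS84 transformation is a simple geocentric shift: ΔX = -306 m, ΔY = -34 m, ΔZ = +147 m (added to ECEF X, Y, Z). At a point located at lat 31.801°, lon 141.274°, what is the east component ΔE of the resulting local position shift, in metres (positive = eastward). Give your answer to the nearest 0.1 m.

At φ = 31.801°, λ = 141.274°: sin φ = 0.526971, cos φ = 0.849883, sin λ = 0.625597, cos λ = -0.780147.
ΔE = −sin λ·ΔX + cos λ·ΔY = −(0.625597)·(-306) + (-0.780147)·(-34) = 217.96 m.

ΔE = 218.0 m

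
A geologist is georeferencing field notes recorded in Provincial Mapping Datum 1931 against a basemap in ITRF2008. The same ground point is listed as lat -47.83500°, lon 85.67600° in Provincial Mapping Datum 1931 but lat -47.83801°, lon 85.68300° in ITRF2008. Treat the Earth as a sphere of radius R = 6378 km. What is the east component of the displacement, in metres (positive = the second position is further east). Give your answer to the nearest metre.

ΔE = 523 m

Δφ = -47.83801° − -47.83500° = -0.00301°; Δλ = 85.68300° − 85.67600° = +0.00700°.
1° along a meridian = πR/180 = 111317 m.
ΔN = Δφ × 111317 = -335.1 m; ΔE = Δλ × 111317 × cos(-47.83500°) = +0.00700 × 111317 × 0.671268 = 523.1 m.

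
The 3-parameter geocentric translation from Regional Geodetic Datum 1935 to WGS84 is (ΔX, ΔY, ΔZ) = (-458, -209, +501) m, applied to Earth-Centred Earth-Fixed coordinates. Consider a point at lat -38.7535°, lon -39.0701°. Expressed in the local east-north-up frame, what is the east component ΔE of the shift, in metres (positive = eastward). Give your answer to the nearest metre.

At φ = -38.7535°, λ = -39.0701°: sin φ = -0.625971, cos φ = 0.779846, sin λ = -0.630271, cos λ = 0.776375.
ΔE = −sin λ·ΔX + cos λ·ΔY = −(-0.630271)·(-458) + (0.776375)·(-209) = -450.93 m.

ΔE = -451 m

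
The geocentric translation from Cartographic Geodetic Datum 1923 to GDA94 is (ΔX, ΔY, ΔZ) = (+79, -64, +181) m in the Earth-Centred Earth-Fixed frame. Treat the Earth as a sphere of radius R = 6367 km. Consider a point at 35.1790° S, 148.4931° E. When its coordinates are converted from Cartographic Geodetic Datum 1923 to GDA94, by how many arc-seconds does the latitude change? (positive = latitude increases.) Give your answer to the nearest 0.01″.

sin φ = -0.576133, cos φ = 0.817356, sin λ = 0.522601, cos λ = -0.852577.
North component: ΔN = −sin φ cos λ·ΔX − sin φ sin λ·ΔY + cos φ·ΔZ = −(-0.576133)(-0.852577)(79) − (-0.576133)(0.522601)(-64) + (0.817356)(181) = 89.87 m.
1° of latitude spans πR/180 = 111125 m, so Δφ = 89.87 / 111125 × 3600 = 2.911″.

Δφ = 2.91″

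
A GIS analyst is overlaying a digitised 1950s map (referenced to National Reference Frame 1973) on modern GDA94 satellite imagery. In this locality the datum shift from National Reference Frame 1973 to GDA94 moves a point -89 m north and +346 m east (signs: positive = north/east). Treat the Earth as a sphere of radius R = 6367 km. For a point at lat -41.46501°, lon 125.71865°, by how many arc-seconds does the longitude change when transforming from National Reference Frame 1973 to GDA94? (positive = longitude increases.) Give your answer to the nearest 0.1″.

Δλ = 15.0″

At latitude -41.46501°, cos φ = 0.749360.
One radian of longitude at latitude φ spans R cos φ, so Δλ = ΔE / (R cos φ) = 346.0 / (6367000 × 0.749360) = 7.2519e-05 rad = 14.958″.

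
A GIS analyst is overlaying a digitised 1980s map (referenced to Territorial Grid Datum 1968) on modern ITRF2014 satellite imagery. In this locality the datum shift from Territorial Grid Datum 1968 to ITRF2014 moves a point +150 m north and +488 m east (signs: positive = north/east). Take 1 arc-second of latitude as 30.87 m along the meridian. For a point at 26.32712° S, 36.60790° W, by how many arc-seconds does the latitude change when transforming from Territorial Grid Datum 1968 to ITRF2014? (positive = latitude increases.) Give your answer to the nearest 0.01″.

1″ of latitude = 30.87 m, so Δφ = 150.0 / 30.87 = 4.859″.

Δφ = 4.86″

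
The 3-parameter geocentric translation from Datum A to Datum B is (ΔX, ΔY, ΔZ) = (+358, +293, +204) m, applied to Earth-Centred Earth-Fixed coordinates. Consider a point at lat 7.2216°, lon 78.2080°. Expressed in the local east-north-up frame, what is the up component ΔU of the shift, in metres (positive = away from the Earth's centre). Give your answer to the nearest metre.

At φ = 7.2216°, λ = 78.2080°: sin φ = 0.125707, cos φ = 0.992067, sin λ = 0.978896, cos λ = 0.204359.
ΔU = cos φ cos λ·ΔX + cos φ sin λ·ΔY + sin φ·ΔZ = (0.992067)(0.204359)(358) + (0.992067)(0.978896)(293) + (0.125707)(204) = 382.77 m.

ΔU = 383 m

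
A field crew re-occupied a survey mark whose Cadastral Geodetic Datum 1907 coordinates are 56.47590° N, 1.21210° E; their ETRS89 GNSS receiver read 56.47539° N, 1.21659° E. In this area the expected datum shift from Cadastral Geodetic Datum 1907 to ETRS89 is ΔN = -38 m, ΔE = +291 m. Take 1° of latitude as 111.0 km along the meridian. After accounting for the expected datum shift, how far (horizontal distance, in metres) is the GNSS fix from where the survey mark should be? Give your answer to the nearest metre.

24 m

Observed coordinate differences: Δφ = -0.00051°, Δλ = +0.00449°.
Converting to metres (1° lat = 111000 m, cos φ = 0.552288): observed ΔN = -56.6 m, observed ΔE = 275.3 m.
Subtracting the expected shift leaves a residual of -56.6 − (-38) = -18.6 m north and 275.3 − (291) = -15.7 m east.
Residual distance = √((-18.6)² + (-15.7)²) = 24.4 m.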